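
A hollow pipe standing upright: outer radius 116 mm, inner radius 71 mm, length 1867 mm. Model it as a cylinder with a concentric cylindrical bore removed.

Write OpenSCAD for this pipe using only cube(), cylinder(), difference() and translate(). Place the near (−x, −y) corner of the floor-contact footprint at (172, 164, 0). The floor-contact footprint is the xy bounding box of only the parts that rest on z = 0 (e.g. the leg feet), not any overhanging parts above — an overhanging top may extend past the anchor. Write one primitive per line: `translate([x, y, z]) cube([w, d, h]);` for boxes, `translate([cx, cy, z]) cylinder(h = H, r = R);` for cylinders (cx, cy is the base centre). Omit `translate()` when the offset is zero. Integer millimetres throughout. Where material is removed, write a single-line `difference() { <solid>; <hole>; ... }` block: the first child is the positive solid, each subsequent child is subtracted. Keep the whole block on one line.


difference() { translate([288, 280, 0]) cylinder(h = 1867, r = 116); translate([288, 280, 0]) cylinder(h = 1867, r = 71); }


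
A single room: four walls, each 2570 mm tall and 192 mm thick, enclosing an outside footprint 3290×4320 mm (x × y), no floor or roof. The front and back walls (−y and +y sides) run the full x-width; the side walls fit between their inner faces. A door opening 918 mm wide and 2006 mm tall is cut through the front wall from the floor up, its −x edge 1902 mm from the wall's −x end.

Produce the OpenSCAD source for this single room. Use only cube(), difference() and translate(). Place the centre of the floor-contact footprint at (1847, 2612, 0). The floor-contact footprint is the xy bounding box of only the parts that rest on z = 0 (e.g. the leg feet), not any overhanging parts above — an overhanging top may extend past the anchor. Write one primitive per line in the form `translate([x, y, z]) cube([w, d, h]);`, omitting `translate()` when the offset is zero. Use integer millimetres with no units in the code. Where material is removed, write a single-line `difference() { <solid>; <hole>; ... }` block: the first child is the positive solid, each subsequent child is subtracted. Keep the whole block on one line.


difference() { translate([202, 452, 0]) cube([3290, 192, 2570]); translate([2104, 452, 0]) cube([918, 192, 2006]); }
translate([202, 4580, 0]) cube([3290, 192, 2570]);
translate([202, 644, 0]) cube([192, 3936, 2570]);
translate([3300, 644, 0]) cube([192, 3936, 2570]);


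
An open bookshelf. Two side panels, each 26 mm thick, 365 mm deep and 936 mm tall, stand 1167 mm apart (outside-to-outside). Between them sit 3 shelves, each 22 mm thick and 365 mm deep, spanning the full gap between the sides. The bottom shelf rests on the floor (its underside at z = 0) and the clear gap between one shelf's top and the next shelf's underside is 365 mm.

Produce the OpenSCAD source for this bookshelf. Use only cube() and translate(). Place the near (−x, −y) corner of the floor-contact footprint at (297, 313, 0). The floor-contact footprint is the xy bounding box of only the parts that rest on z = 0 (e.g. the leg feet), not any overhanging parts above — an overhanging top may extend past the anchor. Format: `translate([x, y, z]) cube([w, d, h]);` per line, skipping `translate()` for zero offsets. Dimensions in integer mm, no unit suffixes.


translate([297, 313, 0]) cube([26, 365, 936]);
translate([1438, 313, 0]) cube([26, 365, 936]);
translate([323, 313, 0]) cube([1115, 365, 22]);
translate([323, 313, 387]) cube([1115, 365, 22]);
translate([323, 313, 774]) cube([1115, 365, 22]);


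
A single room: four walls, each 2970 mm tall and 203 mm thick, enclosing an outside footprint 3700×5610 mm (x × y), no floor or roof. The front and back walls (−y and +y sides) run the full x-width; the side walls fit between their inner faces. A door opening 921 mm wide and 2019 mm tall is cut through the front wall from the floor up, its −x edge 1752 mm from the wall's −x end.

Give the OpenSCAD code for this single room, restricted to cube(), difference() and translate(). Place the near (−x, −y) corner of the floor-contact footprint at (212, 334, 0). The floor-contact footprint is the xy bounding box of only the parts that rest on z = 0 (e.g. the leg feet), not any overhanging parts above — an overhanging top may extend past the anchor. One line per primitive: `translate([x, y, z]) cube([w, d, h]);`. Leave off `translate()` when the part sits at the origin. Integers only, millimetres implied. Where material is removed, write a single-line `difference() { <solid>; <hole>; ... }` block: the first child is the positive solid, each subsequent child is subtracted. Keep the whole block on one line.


difference() { translate([212, 334, 0]) cube([3700, 203, 2970]); translate([1964, 334, 0]) cube([921, 203, 2019]); }
translate([212, 5741, 0]) cube([3700, 203, 2970]);
translate([212, 537, 0]) cube([203, 5204, 2970]);
translate([3709, 537, 0]) cube([203, 5204, 2970]);


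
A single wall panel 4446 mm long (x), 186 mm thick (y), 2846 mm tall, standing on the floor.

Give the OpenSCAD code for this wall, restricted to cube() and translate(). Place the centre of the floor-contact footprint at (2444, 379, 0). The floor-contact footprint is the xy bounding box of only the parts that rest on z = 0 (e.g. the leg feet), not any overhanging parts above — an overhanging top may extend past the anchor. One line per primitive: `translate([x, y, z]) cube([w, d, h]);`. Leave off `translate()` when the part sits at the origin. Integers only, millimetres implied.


translate([221, 286, 0]) cube([4446, 186, 2846]);


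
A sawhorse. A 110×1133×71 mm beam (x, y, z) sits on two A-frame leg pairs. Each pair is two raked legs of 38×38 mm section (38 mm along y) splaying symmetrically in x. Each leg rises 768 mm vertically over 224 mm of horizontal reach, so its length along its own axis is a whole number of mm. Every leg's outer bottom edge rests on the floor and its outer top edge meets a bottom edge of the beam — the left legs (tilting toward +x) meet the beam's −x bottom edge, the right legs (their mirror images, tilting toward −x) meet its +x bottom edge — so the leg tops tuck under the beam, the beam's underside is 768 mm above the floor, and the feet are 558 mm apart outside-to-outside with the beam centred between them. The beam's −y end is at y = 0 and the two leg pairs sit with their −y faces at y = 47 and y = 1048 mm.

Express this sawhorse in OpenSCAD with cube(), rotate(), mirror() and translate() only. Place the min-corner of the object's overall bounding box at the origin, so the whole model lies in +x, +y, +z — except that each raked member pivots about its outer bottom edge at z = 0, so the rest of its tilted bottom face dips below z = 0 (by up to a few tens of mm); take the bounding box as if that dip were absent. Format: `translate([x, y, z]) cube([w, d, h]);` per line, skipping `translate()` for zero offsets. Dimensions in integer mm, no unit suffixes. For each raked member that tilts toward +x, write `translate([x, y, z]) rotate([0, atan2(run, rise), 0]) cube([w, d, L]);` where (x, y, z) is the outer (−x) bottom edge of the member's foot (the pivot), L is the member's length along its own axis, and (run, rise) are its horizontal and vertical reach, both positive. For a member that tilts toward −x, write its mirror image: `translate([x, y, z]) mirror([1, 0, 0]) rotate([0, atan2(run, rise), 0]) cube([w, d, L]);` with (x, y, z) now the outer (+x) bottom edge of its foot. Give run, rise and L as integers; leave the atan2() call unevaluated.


translate([224, 0, 768]) cube([110, 1133, 71]);
translate([0, 47, 0]) rotate([0, atan2(224, 768), 0]) cube([38, 38, 800]);
translate([558, 47, 0]) mirror([1, 0, 0]) rotate([0, atan2(224, 768), 0]) cube([38, 38, 800]);
translate([0, 1048, 0]) rotate([0, atan2(224, 768), 0]) cube([38, 38, 800]);
translate([558, 1048, 0]) mirror([1, 0, 0]) rotate([0, atan2(224, 768), 0]) cube([38, 38, 800]);


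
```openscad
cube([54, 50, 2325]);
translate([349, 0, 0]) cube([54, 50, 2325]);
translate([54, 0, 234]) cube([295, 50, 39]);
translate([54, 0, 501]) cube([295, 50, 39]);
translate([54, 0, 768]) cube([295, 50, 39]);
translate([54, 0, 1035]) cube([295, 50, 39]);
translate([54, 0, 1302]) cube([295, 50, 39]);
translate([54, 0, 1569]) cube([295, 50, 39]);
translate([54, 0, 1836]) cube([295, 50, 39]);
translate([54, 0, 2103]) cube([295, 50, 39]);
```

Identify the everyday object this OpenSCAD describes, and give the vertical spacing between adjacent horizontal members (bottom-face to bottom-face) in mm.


A ladder. The rung spacing is 267 mm.

Two tall 54×50 posts with 8 short bars between them — a ladder. Adjacent rungs sit at z = 234 and z = 501, so the spacing is 501 − 234 = 267 mm.


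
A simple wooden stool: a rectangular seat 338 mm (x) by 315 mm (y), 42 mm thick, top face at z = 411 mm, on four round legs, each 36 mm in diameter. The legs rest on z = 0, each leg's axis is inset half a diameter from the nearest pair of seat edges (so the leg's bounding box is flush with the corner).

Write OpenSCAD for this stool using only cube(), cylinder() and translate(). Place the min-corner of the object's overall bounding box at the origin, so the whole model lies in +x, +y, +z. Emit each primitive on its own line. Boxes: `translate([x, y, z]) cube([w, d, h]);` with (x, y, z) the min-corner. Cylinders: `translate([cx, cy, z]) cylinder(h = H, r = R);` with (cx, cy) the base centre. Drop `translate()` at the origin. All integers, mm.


// leg_h = 411 - 42 = 369
translate([0, 0, 369]) cube([338, 315, 42]);
translate([18, 18, 0]) cylinder(h = 369, r = 18);
translate([320, 18, 0]) cylinder(h = 369, r = 18);
translate([18, 297, 0]) cylinder(h = 369, r = 18);
translate([320, 297, 0]) cylinder(h = 369, r = 18);


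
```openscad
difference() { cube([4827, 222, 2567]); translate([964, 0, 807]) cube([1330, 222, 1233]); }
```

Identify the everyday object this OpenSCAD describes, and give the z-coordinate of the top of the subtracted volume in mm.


A wall with a window opening. The window head height is 2040 mm.

A wall with a rectangular opening subtracted — a window. Sill at z = 807, opening 1233 mm tall, so the head is at 807 + 1233 = 2040 mm.


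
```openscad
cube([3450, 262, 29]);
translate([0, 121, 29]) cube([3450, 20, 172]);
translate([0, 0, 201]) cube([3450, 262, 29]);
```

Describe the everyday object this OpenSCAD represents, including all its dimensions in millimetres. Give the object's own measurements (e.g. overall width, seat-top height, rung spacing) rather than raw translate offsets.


An I-beam lying along x, 3450 mm long. Overall section height 230 mm. Two flanges 262 mm wide (y) and 29 mm thick, one on the floor and one at the top; a web 20 mm thick runs between them, centred on the flange width.


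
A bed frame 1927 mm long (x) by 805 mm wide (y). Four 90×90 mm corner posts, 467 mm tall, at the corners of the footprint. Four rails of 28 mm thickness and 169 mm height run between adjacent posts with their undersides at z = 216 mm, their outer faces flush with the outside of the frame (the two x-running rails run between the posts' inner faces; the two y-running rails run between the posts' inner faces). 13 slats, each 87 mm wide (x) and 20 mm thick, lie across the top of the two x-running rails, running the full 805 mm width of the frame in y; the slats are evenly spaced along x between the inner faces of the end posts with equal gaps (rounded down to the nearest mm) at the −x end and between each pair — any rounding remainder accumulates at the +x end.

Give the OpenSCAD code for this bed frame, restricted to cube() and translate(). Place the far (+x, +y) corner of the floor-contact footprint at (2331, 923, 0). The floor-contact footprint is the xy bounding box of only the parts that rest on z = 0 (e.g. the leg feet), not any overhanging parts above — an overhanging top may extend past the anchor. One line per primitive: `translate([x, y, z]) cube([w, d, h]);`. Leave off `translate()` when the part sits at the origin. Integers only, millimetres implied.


translate([404, 118, 0]) cube([90, 90, 467]);
translate([404, 833, 0]) cube([90, 90, 467]);
translate([2241, 118, 0]) cube([90, 90, 467]);
translate([2241, 833, 0]) cube([90, 90, 467]);
translate([494, 118, 216]) cube([1747, 28, 169]);
translate([494, 895, 216]) cube([1747, 28, 169]);
translate([404, 208, 216]) cube([28, 625, 169]);
translate([2303, 208, 216]) cube([28, 625, 169]);
translate([538, 118, 385]) cube([87, 805, 20]);
translate([669, 118, 385]) cube([87, 805, 20]);
translate([800, 118, 385]) cube([87, 805, 20]);
translate([931, 118, 385]) cube([87, 805, 20]);
translate([1062, 118, 385]) cube([87, 805, 20]);
translate([1193, 118, 385]) cube([87, 805, 20]);
translate([1324, 118, 385]) cube([87, 805, 20]);
translate([1455, 118, 385]) cube([87, 805, 20]);
translate([1586, 118, 385]) cube([87, 805, 20]);
translate([1717, 118, 385]) cube([87, 805, 20]);
translate([1848, 118, 385]) cube([87, 805, 20]);
translate([1979, 118, 385]) cube([87, 805, 20]);
translate([2110, 118, 385]) cube([87, 805, 20]);


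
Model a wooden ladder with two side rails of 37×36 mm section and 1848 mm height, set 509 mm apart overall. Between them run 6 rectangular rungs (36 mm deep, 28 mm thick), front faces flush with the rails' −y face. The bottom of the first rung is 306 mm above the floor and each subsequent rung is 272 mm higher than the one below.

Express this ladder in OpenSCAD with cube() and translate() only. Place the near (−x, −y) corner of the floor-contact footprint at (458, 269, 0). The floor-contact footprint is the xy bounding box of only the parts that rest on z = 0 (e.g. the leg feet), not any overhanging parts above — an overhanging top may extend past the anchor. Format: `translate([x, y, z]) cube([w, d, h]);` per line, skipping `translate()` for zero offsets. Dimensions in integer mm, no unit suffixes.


translate([458, 269, 0]) cube([37, 36, 1848]);
translate([930, 269, 0]) cube([37, 36, 1848]);
translate([495, 269, 306]) cube([435, 36, 28]);
translate([495, 269, 578]) cube([435, 36, 28]);
translate([495, 269, 850]) cube([435, 36, 28]);
translate([495, 269, 1122]) cube([435, 36, 28]);
translate([495, 269, 1394]) cube([435, 36, 28]);
translate([495, 269, 1666]) cube([435, 36, 28]);


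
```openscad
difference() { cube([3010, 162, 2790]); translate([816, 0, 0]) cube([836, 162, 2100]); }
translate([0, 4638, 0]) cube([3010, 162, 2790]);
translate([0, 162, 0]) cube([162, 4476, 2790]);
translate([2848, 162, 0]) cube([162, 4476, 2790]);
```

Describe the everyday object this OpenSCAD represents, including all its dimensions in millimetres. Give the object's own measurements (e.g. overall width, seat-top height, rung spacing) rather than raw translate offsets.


A single room: four walls, each 2790 mm tall and 162 mm thick, enclosing an outside footprint 3010×4800 mm (x × y), no floor or roof. The front and back walls (−y and +y sides) run the full x-width; the side walls fit between their inner faces. A door opening 836 mm wide and 2100 mm tall is cut through the front wall from the floor up, its −x edge 816 mm from the wall's −x end.


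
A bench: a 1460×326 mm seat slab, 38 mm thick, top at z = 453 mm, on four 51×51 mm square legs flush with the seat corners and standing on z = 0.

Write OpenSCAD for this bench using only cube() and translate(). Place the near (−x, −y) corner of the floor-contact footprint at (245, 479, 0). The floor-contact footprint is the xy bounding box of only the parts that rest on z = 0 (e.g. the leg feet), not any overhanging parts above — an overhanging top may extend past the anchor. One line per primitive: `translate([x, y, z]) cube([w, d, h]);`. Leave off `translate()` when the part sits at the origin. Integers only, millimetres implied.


translate([245, 479, 415]) cube([1460, 326, 38]);
translate([245, 479, 0]) cube([51, 51, 415]);
translate([245, 754, 0]) cube([51, 51, 415]);
translate([1654, 479, 0]) cube([51, 51, 415]);
translate([1654, 754, 0]) cube([51, 51, 415]);


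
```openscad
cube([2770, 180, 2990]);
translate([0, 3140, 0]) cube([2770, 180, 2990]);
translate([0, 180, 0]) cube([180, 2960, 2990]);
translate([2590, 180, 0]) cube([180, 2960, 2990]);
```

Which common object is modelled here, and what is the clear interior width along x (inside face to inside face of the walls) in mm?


A house (or room) frame. The interior width is 2410 mm.

Four 2990 mm walls enclosing a rectangle with no floor or roof — a room or house frame. Outside width is 2770 mm and wall thickness is 180 mm, so the interior width is 2770 − 2 × 180 = 2410 mm.


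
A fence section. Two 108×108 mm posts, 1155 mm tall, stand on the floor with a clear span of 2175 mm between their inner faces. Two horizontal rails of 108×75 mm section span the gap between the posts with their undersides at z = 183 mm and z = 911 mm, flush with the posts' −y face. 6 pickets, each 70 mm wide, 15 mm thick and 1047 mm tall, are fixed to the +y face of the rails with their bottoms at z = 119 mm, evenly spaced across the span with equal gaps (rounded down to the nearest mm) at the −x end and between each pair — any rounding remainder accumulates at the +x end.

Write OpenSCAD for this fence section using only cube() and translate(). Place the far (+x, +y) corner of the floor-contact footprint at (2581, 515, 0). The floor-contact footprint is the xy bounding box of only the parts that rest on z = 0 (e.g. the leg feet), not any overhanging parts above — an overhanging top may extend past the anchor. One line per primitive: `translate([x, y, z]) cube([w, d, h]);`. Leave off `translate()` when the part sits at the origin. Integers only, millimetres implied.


translate([190, 407, 0]) cube([108, 108, 1155]);
translate([2473, 407, 0]) cube([108, 108, 1155]);
translate([298, 407, 183]) cube([2175, 108, 75]);
translate([298, 407, 911]) cube([2175, 108, 75]);
translate([548, 515, 119]) cube([70, 15, 1047]);
translate([868, 515, 119]) cube([70, 15, 1047]);
translate([1188, 515, 119]) cube([70, 15, 1047]);
translate([1508, 515, 119]) cube([70, 15, 1047]);
translate([1828, 515, 119]) cube([70, 15, 1047]);
translate([2148, 515, 119]) cube([70, 15, 1047]);


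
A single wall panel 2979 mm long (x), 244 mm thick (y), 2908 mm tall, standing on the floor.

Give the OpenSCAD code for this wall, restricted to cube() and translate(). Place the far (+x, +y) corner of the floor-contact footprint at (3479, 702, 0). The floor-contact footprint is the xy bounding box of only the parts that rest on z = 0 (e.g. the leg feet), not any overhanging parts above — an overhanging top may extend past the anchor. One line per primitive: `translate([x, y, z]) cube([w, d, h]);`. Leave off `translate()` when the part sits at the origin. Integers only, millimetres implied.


translate([500, 458, 0]) cube([2979, 244, 2908]);


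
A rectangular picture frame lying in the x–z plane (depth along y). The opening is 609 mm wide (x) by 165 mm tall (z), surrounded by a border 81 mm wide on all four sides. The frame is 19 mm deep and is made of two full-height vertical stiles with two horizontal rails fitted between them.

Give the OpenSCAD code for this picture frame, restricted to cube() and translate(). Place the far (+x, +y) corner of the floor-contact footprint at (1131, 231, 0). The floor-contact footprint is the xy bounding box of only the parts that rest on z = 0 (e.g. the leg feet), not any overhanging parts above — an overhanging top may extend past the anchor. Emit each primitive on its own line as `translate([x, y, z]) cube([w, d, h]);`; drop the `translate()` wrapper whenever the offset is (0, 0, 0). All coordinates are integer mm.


translate([360, 212, 0]) cube([81, 19, 327]);
translate([1050, 212, 0]) cube([81, 19, 327]);
translate([441, 212, 0]) cube([609, 19, 81]);
translate([441, 212, 246]) cube([609, 19, 81]);


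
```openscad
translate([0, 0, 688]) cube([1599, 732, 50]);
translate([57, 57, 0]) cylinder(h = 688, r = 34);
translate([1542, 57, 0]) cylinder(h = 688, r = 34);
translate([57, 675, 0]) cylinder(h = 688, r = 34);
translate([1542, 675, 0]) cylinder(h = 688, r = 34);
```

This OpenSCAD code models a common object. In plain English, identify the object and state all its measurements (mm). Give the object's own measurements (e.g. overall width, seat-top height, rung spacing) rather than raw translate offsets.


A table: top 1599 mm (x) × 732 mm (y), 50 mm thick, upper face at z = 738 mm, on four round legs of 68 mm diameter, each leg's bounding box inset 23 mm from the nearest pair of top edges from z = 0 to the bottom of the top.


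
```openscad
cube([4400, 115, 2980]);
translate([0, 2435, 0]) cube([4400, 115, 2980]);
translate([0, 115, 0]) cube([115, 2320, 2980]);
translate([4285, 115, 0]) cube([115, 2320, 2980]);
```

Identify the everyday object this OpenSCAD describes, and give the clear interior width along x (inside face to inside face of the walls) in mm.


A house (or room) frame. The interior width is 4170 mm.

Four 2980 mm walls enclosing a rectangle with no floor or roof — a room or house frame. Outside width is 4400 mm and wall thickness is 115 mm, so the interior width is 4400 − 2 × 115 = 4170 mm.


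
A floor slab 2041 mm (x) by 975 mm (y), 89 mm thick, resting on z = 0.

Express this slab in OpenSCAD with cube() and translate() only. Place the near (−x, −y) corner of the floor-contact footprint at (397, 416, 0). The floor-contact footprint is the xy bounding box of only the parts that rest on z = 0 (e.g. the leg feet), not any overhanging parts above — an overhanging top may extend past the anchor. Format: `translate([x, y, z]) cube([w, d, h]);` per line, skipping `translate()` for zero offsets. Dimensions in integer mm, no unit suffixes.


translate([397, 416, 0]) cube([2041, 975, 89]);


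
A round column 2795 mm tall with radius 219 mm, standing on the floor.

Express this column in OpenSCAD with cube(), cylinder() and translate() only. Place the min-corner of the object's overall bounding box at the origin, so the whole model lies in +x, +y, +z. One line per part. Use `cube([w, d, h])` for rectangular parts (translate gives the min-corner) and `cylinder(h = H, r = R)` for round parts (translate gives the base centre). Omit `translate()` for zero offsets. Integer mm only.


translate([219, 219, 0]) cylinder(h = 2795, r = 219);


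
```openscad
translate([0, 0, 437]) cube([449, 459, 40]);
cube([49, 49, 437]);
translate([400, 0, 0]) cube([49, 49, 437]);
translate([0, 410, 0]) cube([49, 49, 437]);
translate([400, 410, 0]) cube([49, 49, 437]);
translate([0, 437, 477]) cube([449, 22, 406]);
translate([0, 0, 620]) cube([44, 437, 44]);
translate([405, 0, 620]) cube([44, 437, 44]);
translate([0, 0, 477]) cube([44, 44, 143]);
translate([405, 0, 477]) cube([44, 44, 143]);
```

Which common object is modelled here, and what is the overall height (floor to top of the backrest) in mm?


A chair. The overall height is 883 mm.

A slab on four corner posts with a tall panel at the back — a chair. The seat slab sits at z = 437 with thickness 40, and the 406 mm backrest starts at the seat top, so the overall height is 437 + 40 + 406 = 883 mm.


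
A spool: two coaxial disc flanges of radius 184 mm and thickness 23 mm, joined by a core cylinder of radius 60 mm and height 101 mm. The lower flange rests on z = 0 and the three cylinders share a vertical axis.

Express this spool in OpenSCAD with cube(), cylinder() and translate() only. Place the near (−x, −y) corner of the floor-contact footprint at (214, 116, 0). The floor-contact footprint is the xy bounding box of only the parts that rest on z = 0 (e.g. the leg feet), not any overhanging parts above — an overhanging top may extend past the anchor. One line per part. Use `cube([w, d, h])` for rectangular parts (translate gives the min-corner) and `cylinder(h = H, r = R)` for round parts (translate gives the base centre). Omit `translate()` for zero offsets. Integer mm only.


translate([398, 300, 0]) cylinder(h = 23, r = 184);
translate([398, 300, 23]) cylinder(h = 101, r = 60);
translate([398, 300, 124]) cylinder(h = 23, r = 184);


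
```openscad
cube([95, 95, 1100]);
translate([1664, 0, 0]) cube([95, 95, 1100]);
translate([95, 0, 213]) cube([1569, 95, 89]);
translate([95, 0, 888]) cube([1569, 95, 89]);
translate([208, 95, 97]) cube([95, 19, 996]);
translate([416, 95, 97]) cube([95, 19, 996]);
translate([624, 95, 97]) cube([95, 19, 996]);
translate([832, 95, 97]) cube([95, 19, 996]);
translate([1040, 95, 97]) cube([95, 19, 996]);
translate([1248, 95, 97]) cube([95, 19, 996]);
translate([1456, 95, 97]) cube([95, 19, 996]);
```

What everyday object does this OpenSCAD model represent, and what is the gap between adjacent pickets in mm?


A fence section. The picket gap is 113 mm.

Two posts, two rails, 7 pickets — a fence section. Span 1569 mm holds 7 pickets of 95 mm with 8 equal gaps: ⌊(1569 − 7·95) / 8⌋ = 113 mm.


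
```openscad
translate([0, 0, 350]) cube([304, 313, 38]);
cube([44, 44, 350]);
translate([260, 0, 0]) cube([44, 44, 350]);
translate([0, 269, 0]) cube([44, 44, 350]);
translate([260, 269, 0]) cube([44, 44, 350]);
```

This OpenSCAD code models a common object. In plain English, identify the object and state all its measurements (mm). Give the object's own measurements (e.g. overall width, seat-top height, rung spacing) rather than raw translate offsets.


A four-legged stool. The seat is a 304×313×38 mm slab whose top surface is at z = 388 mm; four square legs, each 44×44 mm in cross-section, run from the floor (z = 0) to the underside of the seat, each flush with a corner of the seat.


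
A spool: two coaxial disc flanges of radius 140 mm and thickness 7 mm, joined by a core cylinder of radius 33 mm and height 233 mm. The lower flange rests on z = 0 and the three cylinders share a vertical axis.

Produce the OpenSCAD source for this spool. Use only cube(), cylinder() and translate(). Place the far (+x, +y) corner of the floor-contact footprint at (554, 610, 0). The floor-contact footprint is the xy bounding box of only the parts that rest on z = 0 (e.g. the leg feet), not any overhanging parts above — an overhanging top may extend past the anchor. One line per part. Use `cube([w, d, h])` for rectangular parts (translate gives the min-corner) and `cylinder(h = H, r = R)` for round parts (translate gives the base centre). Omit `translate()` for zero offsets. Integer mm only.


translate([414, 470, 0]) cylinder(h = 7, r = 140);
translate([414, 470, 7]) cylinder(h = 233, r = 33);
translate([414, 470, 240]) cylinder(h = 7, r = 140);


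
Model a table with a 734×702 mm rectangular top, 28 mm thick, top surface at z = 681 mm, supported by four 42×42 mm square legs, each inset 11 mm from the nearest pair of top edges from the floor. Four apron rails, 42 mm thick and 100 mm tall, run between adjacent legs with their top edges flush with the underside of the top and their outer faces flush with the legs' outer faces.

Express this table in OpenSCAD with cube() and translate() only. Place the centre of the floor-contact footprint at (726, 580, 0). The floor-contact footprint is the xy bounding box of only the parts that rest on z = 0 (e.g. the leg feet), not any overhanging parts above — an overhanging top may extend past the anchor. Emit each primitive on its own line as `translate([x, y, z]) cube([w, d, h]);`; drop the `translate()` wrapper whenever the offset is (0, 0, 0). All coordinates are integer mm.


translate([359, 229, 653]) cube([734, 702, 28]);
translate([370, 240, 0]) cube([42, 42, 653]);
translate([1040, 240, 0]) cube([42, 42, 653]);
translate([370, 878, 0]) cube([42, 42, 653]);
translate([1040, 878, 0]) cube([42, 42, 653]);
translate([412, 240, 553]) cube([628, 42, 100]);
translate([412, 878, 553]) cube([628, 42, 100]);
translate([370, 282, 553]) cube([42, 596, 100]);
translate([1040, 282, 553]) cube([42, 596, 100]);


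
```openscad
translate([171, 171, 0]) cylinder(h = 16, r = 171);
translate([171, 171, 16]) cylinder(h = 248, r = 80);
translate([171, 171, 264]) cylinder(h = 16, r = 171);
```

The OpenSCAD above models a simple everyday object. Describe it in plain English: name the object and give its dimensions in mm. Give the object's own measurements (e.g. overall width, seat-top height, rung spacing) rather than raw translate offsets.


A spool: two coaxial disc flanges of radius 171 mm and thickness 16 mm, joined by a core cylinder of radius 80 mm and height 248 mm. The lower flange rests on z = 0 and the three cylinders share a vertical axis.


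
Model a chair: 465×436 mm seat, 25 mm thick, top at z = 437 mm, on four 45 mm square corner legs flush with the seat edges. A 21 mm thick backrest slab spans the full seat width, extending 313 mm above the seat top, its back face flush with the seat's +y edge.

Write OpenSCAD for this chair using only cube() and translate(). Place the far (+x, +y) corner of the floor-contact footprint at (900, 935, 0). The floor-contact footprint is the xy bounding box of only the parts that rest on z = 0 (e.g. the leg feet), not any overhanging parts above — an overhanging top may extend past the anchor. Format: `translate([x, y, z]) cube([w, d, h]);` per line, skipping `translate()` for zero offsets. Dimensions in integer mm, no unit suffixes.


// leg_h = 437 - 25 = 412
translate([435, 499, 412]) cube([465, 436, 25]);
translate([435, 499, 0]) cube([45, 45, 412]);
translate([855, 499, 0]) cube([45, 45, 412]);
translate([435, 890, 0]) cube([45, 45, 412]);
translate([855, 890, 0]) cube([45, 45, 412]);
translate([435, 914, 437]) cube([465, 21, 313]);


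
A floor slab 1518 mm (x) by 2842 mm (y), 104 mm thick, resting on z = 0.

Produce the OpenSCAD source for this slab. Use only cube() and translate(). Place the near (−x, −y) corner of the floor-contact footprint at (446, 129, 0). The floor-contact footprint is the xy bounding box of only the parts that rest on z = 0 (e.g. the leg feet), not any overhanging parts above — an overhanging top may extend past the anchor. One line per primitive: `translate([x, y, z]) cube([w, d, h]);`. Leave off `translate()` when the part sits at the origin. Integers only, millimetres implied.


translate([446, 129, 0]) cube([1518, 2842, 104]);


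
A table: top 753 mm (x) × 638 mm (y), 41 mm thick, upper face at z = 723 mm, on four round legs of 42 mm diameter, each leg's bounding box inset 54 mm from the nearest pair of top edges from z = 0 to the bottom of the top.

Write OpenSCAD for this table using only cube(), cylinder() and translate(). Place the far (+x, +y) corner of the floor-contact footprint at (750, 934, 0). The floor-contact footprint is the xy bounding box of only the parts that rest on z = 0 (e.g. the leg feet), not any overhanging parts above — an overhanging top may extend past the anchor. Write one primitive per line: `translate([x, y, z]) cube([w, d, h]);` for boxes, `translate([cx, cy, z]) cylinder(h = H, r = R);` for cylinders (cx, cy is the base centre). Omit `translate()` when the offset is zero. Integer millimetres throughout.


translate([51, 350, 682]) cube([753, 638, 41]);
translate([126, 425, 0]) cylinder(h = 682, r = 21);
translate([729, 425, 0]) cylinder(h = 682, r = 21);
translate([126, 913, 0]) cylinder(h = 682, r = 21);
translate([729, 913, 0]) cylinder(h = 682, r = 21);


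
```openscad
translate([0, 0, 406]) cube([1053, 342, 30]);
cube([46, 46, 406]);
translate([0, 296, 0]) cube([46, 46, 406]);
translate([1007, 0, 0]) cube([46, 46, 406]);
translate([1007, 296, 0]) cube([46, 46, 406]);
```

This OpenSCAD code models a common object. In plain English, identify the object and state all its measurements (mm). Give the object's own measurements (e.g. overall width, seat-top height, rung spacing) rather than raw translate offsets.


A bench: a 1053×342 mm seat slab, 30 mm thick, top at z = 436 mm, on four 46×46 mm square legs flush with the seat corners and standing on z = 0.


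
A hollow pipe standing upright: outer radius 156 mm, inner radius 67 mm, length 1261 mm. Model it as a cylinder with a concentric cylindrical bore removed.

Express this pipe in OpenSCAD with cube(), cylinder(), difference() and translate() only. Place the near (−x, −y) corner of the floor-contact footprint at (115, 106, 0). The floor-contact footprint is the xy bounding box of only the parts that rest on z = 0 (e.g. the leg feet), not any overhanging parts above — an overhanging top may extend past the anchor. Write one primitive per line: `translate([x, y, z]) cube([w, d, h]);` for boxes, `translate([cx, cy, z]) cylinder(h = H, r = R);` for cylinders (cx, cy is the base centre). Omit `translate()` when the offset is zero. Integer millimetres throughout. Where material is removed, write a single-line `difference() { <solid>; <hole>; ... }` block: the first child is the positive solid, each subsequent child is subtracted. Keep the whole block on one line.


difference() { translate([271, 262, 0]) cylinder(h = 1261, r = 156); translate([271, 262, 0]) cylinder(h = 1261, r = 67); }


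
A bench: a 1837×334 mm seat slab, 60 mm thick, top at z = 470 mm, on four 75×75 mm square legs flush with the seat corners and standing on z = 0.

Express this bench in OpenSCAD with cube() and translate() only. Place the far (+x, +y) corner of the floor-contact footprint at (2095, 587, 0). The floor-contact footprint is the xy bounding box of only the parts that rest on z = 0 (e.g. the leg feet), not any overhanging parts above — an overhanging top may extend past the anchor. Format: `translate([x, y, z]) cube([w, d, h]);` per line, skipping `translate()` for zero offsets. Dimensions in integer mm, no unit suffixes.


// leg_h = 470 − 60 = 410
translate([258, 253, 410]) cube([1837, 334, 60]);
translate([258, 253, 0]) cube([75, 75, 410]);
translate([258, 512, 0]) cube([75, 75, 410]);
translate([2020, 253, 0]) cube([75, 75, 410]);
translate([2020, 512, 0]) cube([75, 75, 410]);


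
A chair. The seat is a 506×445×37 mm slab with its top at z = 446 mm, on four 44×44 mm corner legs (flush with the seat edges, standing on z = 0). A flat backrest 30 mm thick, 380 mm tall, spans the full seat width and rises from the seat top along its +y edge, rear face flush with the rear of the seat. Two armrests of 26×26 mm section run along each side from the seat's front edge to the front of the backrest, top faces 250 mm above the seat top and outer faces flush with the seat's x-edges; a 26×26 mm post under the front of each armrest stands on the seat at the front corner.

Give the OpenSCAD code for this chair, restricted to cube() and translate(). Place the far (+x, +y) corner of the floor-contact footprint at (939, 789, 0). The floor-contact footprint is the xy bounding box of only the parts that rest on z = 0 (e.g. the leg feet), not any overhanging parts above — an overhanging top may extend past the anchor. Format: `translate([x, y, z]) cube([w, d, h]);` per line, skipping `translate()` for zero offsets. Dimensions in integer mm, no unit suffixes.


// leg_h = 446 - 37 = 409
// arm post h = 250 - 26 = 224
translate([433, 344, 409]) cube([506, 445, 37]);
translate([433, 344, 0]) cube([44, 44, 409]);
translate([895, 344, 0]) cube([44, 44, 409]);
translate([433, 745, 0]) cube([44, 44, 409]);
translate([895, 745, 0]) cube([44, 44, 409]);
translate([433, 759, 446]) cube([506, 30, 380]);
translate([433, 344, 670]) cube([26, 415, 26]);
translate([913, 344, 670]) cube([26, 415, 26]);
translate([433, 344, 446]) cube([26, 26, 224]);
translate([913, 344, 446]) cube([26, 26, 224]);


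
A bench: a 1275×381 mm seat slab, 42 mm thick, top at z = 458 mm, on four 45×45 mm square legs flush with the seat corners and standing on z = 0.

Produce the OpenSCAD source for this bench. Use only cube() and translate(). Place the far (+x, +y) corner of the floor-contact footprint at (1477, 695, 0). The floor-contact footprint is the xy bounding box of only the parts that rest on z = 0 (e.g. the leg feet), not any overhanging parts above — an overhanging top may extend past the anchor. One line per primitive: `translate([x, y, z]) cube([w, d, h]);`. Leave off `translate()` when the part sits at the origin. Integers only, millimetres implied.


translate([202, 314, 416]) cube([1275, 381, 42]);
translate([202, 314, 0]) cube([45, 45, 416]);
translate([202, 650, 0]) cube([45, 45, 416]);
translate([1432, 314, 0]) cube([45, 45, 416]);
translate([1432, 650, 0]) cube([45, 45, 416]);


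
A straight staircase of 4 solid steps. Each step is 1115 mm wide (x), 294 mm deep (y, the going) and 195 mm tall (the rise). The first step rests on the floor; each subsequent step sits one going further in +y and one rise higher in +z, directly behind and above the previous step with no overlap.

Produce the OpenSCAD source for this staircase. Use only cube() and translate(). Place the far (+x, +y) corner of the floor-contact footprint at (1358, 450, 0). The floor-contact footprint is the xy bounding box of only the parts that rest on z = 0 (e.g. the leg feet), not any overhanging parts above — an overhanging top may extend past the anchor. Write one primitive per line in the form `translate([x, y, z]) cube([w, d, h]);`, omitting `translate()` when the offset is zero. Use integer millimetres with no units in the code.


translate([243, 156, 0]) cube([1115, 294, 195]);
translate([243, 450, 195]) cube([1115, 294, 195]);
translate([243, 744, 390]) cube([1115, 294, 195]);
translate([243, 1038, 585]) cube([1115, 294, 195]);


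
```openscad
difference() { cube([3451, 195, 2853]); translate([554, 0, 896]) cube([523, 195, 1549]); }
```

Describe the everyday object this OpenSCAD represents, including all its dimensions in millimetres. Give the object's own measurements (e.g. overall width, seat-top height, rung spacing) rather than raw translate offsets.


A wall 3451 mm long (x), 195 mm thick (y), 2853 mm tall, with a rectangular window opening cut through it. The opening is 523 mm wide and 1549 mm tall; its sill is at z = 896 mm and its near (−x) edge is 554 mm from the wall's −x end. The opening passes through the full wall thickness.


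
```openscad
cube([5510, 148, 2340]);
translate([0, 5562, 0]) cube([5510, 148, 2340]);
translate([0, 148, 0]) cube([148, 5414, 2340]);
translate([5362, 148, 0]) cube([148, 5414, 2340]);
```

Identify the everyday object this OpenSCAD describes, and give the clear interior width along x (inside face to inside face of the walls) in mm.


A house (or room) frame. The interior width is 5214 mm.

Four 2340 mm walls enclosing a rectangle with no floor or roof — a room or house frame. Outside width is 5510 mm and wall thickness is 148 mm, so the interior width is 5510 − 2 × 148 = 5214 mm.


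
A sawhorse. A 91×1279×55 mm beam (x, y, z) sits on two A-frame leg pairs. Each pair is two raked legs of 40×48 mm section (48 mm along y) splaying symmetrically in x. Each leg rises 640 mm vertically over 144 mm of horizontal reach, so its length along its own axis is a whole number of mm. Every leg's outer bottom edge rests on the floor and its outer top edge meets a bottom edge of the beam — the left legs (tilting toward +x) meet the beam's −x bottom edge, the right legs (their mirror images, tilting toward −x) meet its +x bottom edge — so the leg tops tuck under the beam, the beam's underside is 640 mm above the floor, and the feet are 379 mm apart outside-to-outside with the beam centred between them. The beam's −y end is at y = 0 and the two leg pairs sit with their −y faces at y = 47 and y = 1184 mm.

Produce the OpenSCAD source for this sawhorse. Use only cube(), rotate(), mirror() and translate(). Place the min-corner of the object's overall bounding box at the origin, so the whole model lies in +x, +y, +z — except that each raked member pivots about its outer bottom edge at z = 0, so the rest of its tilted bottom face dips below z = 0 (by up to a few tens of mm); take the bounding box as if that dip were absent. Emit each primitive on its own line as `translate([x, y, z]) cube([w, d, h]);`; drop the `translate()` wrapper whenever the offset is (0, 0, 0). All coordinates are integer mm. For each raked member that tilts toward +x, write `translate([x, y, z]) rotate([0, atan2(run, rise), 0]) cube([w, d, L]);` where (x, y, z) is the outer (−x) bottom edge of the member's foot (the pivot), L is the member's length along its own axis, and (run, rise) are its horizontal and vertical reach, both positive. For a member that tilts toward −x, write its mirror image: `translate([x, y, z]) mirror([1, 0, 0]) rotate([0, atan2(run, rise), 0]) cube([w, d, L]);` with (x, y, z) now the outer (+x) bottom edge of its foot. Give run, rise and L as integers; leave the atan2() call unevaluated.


translate([144, 0, 640]) cube([91, 1279, 55]);
translate([0, 47, 0]) rotate([0, atan2(144, 640), 0]) cube([40, 48, 656]);
translate([379, 47, 0]) mirror([1, 0, 0]) rotate([0, atan2(144, 640), 0]) cube([40, 48, 656]);
translate([0, 1184, 0]) rotate([0, atan2(144, 640), 0]) cube([40, 48, 656]);
translate([379, 1184, 0]) mirror([1, 0, 0]) rotate([0, atan2(144, 640), 0]) cube([40, 48, 656]);
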